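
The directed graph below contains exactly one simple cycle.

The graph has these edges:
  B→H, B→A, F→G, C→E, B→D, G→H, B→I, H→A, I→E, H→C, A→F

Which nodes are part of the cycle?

DFS with gray/black marking from H:
H gray
  C gray
    E gray
    E black
  C black
  A gray
    F gray
      G gray
        G→H: H is gray → back edge
Back edge closes the cycle H → A → F → G → H; its vertices are {A, F, G, H}.

A, F, G, H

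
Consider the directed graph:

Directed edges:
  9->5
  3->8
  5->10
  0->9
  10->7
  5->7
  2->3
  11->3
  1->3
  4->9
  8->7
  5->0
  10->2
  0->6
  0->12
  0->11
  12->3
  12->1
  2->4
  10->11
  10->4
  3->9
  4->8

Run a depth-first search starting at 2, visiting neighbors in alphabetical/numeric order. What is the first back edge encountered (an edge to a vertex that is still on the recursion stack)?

0->9

DFS from 2 (visiting neighbors in alphabetical/numeric order); mark gray on enter, black on exit:
2 gray
  3 gray
    8 gray
      7 gray
      7 black
    8 black
    9 gray
      5 gray
        0 gray
          6 gray
          6 black
          0→9: 9 is gray → back edge
First back edge: 0 → 9.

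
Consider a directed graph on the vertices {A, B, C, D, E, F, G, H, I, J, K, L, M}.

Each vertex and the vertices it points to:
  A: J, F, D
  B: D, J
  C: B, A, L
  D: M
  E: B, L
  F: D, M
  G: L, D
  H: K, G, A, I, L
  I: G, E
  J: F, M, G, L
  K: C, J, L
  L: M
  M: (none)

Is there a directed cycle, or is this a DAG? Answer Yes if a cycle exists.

DFS with white/gray/black marking, starting from E:
E gray
  B gray
    D gray
      M gray
      M black
    D black
    J gray
      F gray
        F→D: D black — skip
        F→M: M black — skip
      F black
      J→M: M black — skip
      G gray
        L gray
          L→M: M black — skip
        L black
        G→D: D black — skip
      G black
      J→L: L black — skip
    J black
  B black
  E→L: L black — skip
E black
A gray
  A→J: J black — skip
  A→F: F black — skip
  A→D: D black — skip
A black
C gray
  C→B: B black — skip
  C→A: A black — skip
  C→L: L black — skip
C black
H gray
  K gray
    K→C: C black — skip
    K→J: J black — skip
    K→L: L black — skip
  K black
  H→G: G black — skip
  H→A: A black — skip
  I gray
    I→G: G black — skip
    I→E: E black — skip
  I black
  H→L: L black — skip
H black
Every edge goes to a white or black vertex — no back edge, so the graph is acyclic.

No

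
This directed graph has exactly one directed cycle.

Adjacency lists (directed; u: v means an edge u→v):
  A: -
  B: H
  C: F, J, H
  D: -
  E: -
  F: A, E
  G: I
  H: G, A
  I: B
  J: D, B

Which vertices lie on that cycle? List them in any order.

B, G, H, I

DFS with gray/black marking from H:
H gray
  G gray
    I gray
      B gray
        B→H: H is gray → back edge
Back edge closes the cycle H → G → I → B → H; its vertices are {B, G, H, I}.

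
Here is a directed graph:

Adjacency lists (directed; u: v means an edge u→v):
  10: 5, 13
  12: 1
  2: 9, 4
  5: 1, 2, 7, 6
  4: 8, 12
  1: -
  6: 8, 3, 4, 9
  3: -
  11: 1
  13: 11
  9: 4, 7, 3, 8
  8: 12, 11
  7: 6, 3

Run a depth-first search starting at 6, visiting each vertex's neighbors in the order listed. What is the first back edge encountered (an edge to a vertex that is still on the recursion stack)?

7->6

DFS from 6 (visiting each vertex's neighbors in the order listed); mark gray on enter, black on exit:
6 gray
  8 gray
    12 gray
      1 gray
      1 black
    12 black
    11 gray
      11→1: 1 black — skip
    11 black
  8 black
  3 gray
  3 black
  4 gray
    4→8: 8 black — skip
    4→12: 12 black — skip
  4 black
  9 gray
    9→4: 4 black — skip
    7 gray
      7→6: 6 is gray → back edge
First back edge: 7 → 6.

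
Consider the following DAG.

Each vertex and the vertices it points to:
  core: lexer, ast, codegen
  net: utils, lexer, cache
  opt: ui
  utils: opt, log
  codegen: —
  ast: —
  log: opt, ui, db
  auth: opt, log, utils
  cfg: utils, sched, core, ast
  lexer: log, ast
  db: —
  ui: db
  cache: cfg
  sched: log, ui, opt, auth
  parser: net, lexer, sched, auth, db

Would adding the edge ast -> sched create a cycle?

Adding ast→sched creates a cycle iff sched can already reach ast.
Explore from sched: no path reaches ast. The graph stays acyclic.

No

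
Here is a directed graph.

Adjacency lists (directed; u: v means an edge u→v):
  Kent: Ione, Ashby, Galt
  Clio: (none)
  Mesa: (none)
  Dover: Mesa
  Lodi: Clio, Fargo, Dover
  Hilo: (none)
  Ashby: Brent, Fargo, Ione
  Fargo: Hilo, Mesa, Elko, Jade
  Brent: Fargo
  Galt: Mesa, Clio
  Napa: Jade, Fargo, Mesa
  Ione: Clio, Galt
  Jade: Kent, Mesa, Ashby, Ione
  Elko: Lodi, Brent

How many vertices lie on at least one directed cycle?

A vertex is on a directed cycle iff it belongs to a strongly connected component of size ≥ 2 (or has a self-loop).
The vertices on cycles are {Elko, Jade, Kent, Lodi, Ashby, Brent, Fargo} — 7 in total.

7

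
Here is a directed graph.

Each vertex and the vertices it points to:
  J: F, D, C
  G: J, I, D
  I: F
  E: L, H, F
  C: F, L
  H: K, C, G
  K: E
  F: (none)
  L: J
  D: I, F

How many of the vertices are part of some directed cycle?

A vertex is on a directed cycle iff it belongs to a strongly connected component of size ≥ 2 (or has a self-loop).
The vertices on cycles are {C, E, H, J, K, L} — 6 in total.

6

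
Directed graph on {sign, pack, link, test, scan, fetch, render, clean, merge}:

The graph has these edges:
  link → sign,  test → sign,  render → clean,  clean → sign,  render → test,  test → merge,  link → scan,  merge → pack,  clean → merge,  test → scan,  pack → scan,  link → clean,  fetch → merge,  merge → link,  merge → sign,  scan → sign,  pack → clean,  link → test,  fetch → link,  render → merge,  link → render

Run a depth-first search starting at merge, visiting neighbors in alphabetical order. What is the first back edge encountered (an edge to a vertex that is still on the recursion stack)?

DFS from merge (visiting neighbors in alphabetical order); mark gray on enter, black on exit:
merge gray
  link gray
    clean gray
      clean→merge: merge is gray → back edge
First back edge: clean → merge.

clean→merge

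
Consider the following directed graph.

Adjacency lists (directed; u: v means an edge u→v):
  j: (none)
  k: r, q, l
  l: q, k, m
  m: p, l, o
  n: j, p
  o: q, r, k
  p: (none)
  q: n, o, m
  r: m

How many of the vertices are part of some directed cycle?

6

A vertex is on a directed cycle iff it belongs to a strongly connected component of size ≥ 2 (or has a self-loop).
The vertices on cycles are {k, l, m, o, q, r} — 6 in total.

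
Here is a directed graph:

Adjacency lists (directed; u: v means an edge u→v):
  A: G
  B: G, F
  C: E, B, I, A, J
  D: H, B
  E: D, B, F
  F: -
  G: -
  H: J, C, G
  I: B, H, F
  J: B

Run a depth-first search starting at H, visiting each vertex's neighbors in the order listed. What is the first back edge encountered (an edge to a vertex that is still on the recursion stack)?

D->H

DFS from H (visiting each vertex's neighbors in the order listed); mark gray on enter, black on exit:
H gray
  J gray
    B gray
      G gray
      G black
      F gray
      F black
    B black
  J black
  C gray
    E gray
      D gray
        D→H: H is gray → back edge
First back edge: D → H.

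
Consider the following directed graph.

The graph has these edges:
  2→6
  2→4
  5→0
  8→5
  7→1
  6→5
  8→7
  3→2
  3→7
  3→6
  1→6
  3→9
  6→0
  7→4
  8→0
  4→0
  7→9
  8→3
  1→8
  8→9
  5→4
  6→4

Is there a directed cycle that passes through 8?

8 is on a cycle iff 8 can reach itself via ≥1 edge.
8 → 7 → 1 → 8 — yes.

Yes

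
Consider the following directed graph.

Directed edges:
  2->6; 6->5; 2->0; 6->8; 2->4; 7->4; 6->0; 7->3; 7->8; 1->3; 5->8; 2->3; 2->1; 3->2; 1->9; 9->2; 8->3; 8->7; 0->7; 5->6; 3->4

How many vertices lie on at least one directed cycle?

9

A vertex is on a directed cycle iff it belongs to a strongly connected component of size ≥ 2 (or has a self-loop).
The vertices on cycles are {0, 1, 2, 3, 5, 6, 7, 8, 9} — 9 in total.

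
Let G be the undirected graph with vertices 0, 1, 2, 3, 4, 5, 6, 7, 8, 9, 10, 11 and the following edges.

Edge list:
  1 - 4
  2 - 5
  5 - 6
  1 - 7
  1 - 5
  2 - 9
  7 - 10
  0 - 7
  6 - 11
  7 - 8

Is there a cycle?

No

DFS, tracking each vertex's parent; an edge to a visited non-parent vertex closes a cycle.
Start from 3:
visit 3 (parent –)
visit 0 (parent –)
  visit 7 (parent 0)
    visit 10 (parent 7)
      10–7: parent, skip
    7–0: parent, skip
    visit 8 (parent 7)
      8–7: parent, skip
    visit 1 (parent 7)
      visit 5 (parent 1)
        visit 2 (parent 5)
          2–5: parent, skip
          visit 9 (parent 2)
            9–2: parent, skip
        5–1: parent, skip
        visit 6 (parent 5)
          6–5: parent, skip
          visit 11 (parent 6)
            11–6: parent, skip
      visit 4 (parent 1)
        4–1: parent, skip
      1–7: parent, skip
No non-parent visited neighbor found — the graph is a forest.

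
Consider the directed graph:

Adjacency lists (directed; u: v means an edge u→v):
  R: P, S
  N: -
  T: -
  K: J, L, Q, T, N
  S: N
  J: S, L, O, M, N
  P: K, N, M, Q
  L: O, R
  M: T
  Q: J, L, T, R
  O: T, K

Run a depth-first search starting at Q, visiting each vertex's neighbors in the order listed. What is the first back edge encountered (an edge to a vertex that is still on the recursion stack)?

K→J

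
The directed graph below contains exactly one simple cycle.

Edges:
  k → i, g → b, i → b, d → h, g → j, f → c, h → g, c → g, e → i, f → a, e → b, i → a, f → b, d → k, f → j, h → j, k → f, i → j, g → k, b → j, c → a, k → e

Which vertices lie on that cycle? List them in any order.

DFS with gray/black marking from k:
k gray
  e gray
    i gray
      j gray
      j black
      b gray
        b→j: j black — skip
      b black
      a gray
      a black
    i black
    e→b: b black — skip
  e black
  k→i: i black — skip
  f gray
    f→a: a black — skip
    f→j: j black — skip
    c gray
      c→a: a black — skip
      g gray
        g→j: j black — skip
        g→b: b black — skip
        g→k: k is gray → back edge
Back edge closes the cycle k → f → c → g → k; its vertices are {c, f, g, k}.

c, f, g, k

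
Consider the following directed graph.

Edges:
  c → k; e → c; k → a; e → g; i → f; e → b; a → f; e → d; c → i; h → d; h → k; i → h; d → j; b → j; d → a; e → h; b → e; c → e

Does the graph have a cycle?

Yes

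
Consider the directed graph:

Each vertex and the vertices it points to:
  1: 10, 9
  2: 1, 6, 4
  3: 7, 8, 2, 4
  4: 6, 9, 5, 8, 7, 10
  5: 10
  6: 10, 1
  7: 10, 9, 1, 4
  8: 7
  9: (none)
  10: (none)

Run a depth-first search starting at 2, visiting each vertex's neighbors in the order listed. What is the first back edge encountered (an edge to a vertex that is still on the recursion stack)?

DFS from 2 (visiting each vertex's neighbors in the order listed); mark gray on enter, black on exit:
2 gray
  1 gray
    10 gray
    10 black
    9 gray
    9 black
  1 black
  6 gray
    6→10: 10 black — skip
    6→1: 1 black — skip
  6 black
  4 gray
    4→6: 6 black — skip
    4→9: 9 black — skip
    5 gray
      5→10: 10 black — skip
    5 black
    8 gray
      7 gray
        7→10: 10 black — skip
        7→9: 9 black — skip
        7→1: 1 black — skip
        7→4: 4 is gray → back edge
First back edge: 7 → 4.

7->4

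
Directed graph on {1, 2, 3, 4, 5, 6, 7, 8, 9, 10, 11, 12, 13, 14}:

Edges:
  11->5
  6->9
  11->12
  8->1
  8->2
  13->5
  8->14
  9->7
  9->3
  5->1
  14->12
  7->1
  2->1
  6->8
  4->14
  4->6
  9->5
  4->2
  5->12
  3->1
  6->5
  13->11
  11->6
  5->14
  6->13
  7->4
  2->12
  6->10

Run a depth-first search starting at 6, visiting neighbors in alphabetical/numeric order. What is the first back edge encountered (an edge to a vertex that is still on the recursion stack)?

4->6

DFS from 6 (visiting neighbors in alphabetical/numeric order); mark gray on enter, black on exit:
6 gray
  5 gray
    1 gray
    1 black
    12 gray
    12 black
    14 gray
      14→12: 12 black — skip
    14 black
  5 black
  8 gray
    8→1: 1 black — skip
    2 gray
      2→1: 1 black — skip
      2→12: 12 black — skip
    2 black
    8→14: 14 black — skip
  8 black
  9 gray
    3 gray
      3→1: 1 black — skip
    3 black
    9→5: 5 black — skip
    7 gray
      7→1: 1 black — skip
      4 gray
        4→2: 2 black — skip
        4→6: 6 is gray → back edge
First back edge: 4 → 6.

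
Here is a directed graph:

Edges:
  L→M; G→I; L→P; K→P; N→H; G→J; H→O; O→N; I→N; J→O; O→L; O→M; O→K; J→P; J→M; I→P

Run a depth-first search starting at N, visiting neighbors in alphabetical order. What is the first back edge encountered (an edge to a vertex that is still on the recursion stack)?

DFS from N (visiting neighbors in alphabetical order); mark gray on enter, black on exit:
N gray
  H gray
    O gray
      K gray
        P gray
        P black
      K black
      L gray
        M gray
        M black
        L→P: P black — skip
      L black
      O→M: M black — skip
      O→N: N is gray → back edge
First back edge: O → N.

O->N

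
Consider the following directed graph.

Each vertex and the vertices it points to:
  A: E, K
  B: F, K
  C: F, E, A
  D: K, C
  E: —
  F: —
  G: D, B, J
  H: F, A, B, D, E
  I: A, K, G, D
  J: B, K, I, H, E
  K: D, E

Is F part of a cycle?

No

F lies on a cycle iff there is a path from F back to itself.
Exploring from F, it never reaches itself; equivalently, its strongly connected component is a singleton.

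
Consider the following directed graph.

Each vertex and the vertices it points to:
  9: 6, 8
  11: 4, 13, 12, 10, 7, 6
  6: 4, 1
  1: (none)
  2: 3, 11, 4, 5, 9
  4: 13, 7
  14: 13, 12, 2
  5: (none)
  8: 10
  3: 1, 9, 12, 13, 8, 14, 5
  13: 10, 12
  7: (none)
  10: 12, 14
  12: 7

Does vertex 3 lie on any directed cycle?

3 is on a cycle iff 3 can reach itself via ≥1 edge.
3 → 14 → 2 → 3 — yes.

Yes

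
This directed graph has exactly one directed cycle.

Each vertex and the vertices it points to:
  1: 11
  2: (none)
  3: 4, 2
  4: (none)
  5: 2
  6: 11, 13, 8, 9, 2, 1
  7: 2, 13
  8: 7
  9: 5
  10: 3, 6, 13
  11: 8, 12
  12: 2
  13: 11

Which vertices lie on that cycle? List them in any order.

7, 8, 11, 13

DFS with gray/black marking from 13:
13 gray
  11 gray
    8 gray
      7 gray
        2 gray
        2 black
        7→13: 13 is gray → back edge
Back edge closes the cycle 13 → 11 → 8 → 7 → 13; its vertices are {7, 8, 11, 13}.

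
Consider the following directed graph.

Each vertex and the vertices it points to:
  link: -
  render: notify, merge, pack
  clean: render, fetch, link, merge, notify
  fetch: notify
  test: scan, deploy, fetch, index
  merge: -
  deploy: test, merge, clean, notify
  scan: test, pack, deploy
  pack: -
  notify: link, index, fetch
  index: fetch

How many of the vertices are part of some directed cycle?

A vertex is on a directed cycle iff it belongs to a strongly connected component of size ≥ 2 (or has a self-loop).
The vertices on cycles are {scan, test, fetch, index, deploy, notify} — 6 in total.

6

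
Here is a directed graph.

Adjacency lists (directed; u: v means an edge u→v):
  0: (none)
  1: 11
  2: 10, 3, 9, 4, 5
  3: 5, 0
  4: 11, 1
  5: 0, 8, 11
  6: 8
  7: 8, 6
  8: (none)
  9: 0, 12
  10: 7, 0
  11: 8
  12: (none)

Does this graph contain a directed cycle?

DFS with white/gray/black marking, starting from 12:
12 gray
12 black
0 gray
0 black
1 gray
  11 gray
    8 gray
    8 black
  11 black
1 black
2 gray
  10 gray
    7 gray
      7→8: 8 black — skip
      6 gray
        6→8: 8 black — skip
      6 black
    7 black
    10→0: 0 black — skip
  10 black
  3 gray
    5 gray
      5→0: 0 black — skip
      5→8: 8 black — skip
      5→11: 11 black — skip
    5 black
    3→0: 0 black — skip
  3 black
  9 gray
    9→0: 0 black — skip
    9→12: 12 black — skip
  9 black
  4 gray
    4→11: 11 black — skip
    4→1: 1 black — skip
  4 black
  2→5: 5 black — skip
2 black
Every edge goes to a white or black vertex — no back edge, so the graph is acyclic.

No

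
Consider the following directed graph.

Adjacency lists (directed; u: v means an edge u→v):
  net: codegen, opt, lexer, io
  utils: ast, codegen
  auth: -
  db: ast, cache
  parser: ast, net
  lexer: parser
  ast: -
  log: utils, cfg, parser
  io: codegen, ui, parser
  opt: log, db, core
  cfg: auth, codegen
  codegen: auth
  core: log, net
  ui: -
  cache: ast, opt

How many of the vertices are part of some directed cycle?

9

A vertex is on a directed cycle iff it belongs to a strongly connected component of size ≥ 2 (or has a self-loop).
The vertices on cycles are {db, io, log, net, opt, core, cache, lexer, parser} — 9 in total.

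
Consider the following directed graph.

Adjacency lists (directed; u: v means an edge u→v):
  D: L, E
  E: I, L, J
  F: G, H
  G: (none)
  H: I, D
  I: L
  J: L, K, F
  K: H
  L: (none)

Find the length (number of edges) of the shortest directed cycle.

5

For each vertex v, BFS finds the shortest path from v back to v.
The shortest such closed walk is J → K → H → D → E → J, length 5.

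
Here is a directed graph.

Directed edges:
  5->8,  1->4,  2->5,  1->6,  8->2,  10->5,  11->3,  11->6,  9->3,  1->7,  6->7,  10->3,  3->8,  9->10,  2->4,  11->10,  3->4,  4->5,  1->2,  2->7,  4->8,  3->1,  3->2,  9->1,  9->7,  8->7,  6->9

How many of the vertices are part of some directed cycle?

9

A vertex is on a directed cycle iff it belongs to a strongly connected component of size ≥ 2 (or has a self-loop).
The vertices on cycles are {1, 2, 3, 4, 5, 6, 8, 9, 10} — 9 in total.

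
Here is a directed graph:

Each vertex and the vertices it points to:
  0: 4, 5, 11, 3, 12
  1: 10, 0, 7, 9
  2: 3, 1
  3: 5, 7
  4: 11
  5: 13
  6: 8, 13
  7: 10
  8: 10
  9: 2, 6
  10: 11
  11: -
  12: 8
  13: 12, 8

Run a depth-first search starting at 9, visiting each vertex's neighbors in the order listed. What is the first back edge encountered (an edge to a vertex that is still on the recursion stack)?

1->9

DFS from 9 (visiting each vertex's neighbors in the order listed); mark gray on enter, black on exit:
9 gray
  2 gray
    3 gray
      5 gray
        13 gray
          12 gray
            8 gray
              10 gray
                11 gray
                11 black
              10 black
            8 black
          12 black
          13→8: 8 black — skip
        13 black
      5 black
      7 gray
        7→10: 10 black — skip
      7 black
    3 black
    1 gray
      1→10: 10 black — skip
      0 gray
        4 gray
          4→11: 11 black — skip
        4 black
        0→5: 5 black — skip
        0→11: 11 black — skip
        0→3: 3 black — skip
        0→12: 12 black — skip
      0 black
      1→7: 7 black — skip
      1→9: 9 is gray → back edge
First back edge: 1 → 9.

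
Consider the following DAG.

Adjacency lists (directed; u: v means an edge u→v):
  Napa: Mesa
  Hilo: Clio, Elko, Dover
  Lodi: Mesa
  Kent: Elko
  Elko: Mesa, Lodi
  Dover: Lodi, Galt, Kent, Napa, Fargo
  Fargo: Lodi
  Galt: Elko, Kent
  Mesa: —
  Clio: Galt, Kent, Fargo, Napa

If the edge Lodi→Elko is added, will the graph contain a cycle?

Adding Lodi→Elko creates a cycle iff Elko can already reach Lodi.
Path from Elko: Elko → Lodi.
So Elko → … → Lodi → Elko is a cycle.

Yes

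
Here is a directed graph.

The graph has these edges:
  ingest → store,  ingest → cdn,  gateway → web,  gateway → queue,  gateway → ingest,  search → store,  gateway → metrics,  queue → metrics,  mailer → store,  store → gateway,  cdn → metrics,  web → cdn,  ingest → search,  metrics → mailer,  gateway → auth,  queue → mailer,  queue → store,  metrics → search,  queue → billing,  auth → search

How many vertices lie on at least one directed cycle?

10

A vertex is on a directed cycle iff it belongs to a strongly connected component of size ≥ 2 (or has a self-loop).
The vertices on cycles are {cdn, web, auth, queue, store, ingest, mailer, search, gateway, metrics} — 10 in total.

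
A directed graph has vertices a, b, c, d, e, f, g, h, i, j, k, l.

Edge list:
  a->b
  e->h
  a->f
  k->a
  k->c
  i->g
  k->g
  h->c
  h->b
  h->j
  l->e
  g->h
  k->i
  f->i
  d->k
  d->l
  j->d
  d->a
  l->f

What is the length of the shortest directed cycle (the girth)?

For each vertex v, BFS finds the shortest path from v back to v.
The shortest such closed walk is d → l → e → h → j → d, length 5.

5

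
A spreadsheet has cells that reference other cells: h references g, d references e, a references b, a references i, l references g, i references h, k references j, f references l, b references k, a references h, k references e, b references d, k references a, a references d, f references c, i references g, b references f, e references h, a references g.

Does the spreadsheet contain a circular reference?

DFS with white/gray/black marking, starting from h:
h gray
  g gray
  g black
h black
e gray
  e→h: h black — skip
e black
d gray
  d→e: e black — skip
d black
i gray
  i→g: g black — skip
  i→h: h black — skip
i black
b gray
  k gray
    j gray
    j black
    k→e: e black — skip
    a gray
      a→b: b is gray → back edge
Back edge found, so a cycle exists: b → k → a → b.

Yes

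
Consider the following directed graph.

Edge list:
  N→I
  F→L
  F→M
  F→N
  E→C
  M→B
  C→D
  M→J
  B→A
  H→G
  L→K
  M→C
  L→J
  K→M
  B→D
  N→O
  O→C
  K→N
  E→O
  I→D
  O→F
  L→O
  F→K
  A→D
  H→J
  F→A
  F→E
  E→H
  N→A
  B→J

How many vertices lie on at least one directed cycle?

6

A vertex is on a directed cycle iff it belongs to a strongly connected component of size ≥ 2 (or has a self-loop).
The vertices on cycles are {E, F, K, L, N, O} — 6 in total.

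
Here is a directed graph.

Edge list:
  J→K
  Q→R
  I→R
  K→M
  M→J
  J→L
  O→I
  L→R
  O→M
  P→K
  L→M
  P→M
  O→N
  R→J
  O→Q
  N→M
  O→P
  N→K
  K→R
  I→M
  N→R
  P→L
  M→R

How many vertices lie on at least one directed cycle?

A vertex is on a directed cycle iff it belongs to a strongly connected component of size ≥ 2 (or has a self-loop).
The vertices on cycles are {J, K, L, M, R} — 5 in total.

5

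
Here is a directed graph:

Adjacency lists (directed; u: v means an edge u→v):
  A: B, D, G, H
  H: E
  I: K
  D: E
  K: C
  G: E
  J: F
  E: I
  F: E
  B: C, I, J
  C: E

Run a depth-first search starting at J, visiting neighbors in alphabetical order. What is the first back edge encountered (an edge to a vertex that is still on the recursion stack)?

DFS from J (visiting neighbors in alphabetical order); mark gray on enter, black on exit:
J gray
  F gray
    E gray
      I gray
        K gray
          C gray
            C→E: E is gray → back edge
First back edge: C → E.

C->E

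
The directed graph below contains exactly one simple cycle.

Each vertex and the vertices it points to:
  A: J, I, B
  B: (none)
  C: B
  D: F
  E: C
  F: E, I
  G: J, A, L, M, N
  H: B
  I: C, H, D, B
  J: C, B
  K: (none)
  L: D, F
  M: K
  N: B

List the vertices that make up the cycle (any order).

DFS with gray/black marking from D:
D gray
  F gray
    E gray
      C gray
        B gray
        B black
      C black
    E black
    I gray
      I→C: C black — skip
      H gray
        H→B: B black — skip
      H black
      I→D: D is gray → back edge
Back edge closes the cycle D → F → I → D; its vertices are {D, F, I}.

D, F, I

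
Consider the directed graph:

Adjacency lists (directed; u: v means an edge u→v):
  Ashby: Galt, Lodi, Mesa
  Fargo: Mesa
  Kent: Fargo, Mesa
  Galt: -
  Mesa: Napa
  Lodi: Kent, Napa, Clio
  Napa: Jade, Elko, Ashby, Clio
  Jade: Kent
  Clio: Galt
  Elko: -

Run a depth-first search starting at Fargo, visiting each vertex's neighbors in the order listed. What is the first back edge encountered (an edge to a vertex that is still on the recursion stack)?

DFS from Fargo (visiting each vertex's neighbors in the order listed); mark gray on enter, black on exit:
Fargo gray
  Mesa gray
    Napa gray
      Jade gray
        Kent gray
          Kent→Fargo: Fargo is gray → back edge
First back edge: Kent → Fargo.

Kent->Fargo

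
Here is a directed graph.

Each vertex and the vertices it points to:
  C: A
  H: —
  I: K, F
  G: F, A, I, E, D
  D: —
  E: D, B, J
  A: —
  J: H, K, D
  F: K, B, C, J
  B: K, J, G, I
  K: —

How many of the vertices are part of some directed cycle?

5

A vertex is on a directed cycle iff it belongs to a strongly connected component of size ≥ 2 (or has a self-loop).
The vertices on cycles are {B, E, F, G, I} — 5 in total.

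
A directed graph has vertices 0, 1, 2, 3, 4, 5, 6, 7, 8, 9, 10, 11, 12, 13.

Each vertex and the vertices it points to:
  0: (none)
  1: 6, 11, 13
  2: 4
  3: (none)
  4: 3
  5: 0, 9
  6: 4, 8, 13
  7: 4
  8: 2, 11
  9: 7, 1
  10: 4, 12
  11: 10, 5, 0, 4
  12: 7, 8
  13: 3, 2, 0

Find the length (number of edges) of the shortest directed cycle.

4

For each vertex v, BFS finds the shortest path from v back to v.
The shortest such closed walk is 9 → 1 → 11 → 5 → 9, length 4.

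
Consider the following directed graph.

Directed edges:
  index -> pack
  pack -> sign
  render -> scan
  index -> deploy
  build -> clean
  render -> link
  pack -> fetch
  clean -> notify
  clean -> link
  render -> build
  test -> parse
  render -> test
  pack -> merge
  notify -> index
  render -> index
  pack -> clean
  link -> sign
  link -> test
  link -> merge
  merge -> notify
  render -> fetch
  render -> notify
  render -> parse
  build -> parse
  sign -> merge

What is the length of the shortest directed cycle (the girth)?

4

For each vertex v, BFS finds the shortest path from v back to v.
The shortest such closed walk is index → pack → clean → notify → index, length 4.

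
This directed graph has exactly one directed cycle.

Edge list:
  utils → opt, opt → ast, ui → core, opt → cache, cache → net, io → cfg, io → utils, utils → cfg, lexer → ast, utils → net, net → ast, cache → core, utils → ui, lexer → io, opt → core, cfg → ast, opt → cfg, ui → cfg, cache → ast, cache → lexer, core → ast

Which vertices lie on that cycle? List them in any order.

DFS with gray/black marking from io:
io gray
  utils gray
    net gray
      ast gray
      ast black
    net black
    ui gray
      cfg gray
        cfg→ast: ast black — skip
      cfg black
      core gray
        core→ast: ast black — skip
      core black
    ui black
    utils→cfg: cfg black — skip
    opt gray
      opt→cfg: cfg black — skip
      opt→core: core black — skip
      cache gray
        lexer gray
          lexer→ast: ast black — skip
          lexer→io: io is gray → back edge
Back edge closes the cycle io → utils → opt → cache → lexer → io; its vertices are {io, opt, cache, lexer, utils}.

io, opt, cache, lexer, utils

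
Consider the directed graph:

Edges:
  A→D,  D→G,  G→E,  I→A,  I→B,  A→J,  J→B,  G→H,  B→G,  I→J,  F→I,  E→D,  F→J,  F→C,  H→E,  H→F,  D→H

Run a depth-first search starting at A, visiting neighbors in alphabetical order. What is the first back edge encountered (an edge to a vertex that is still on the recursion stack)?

E→D

DFS from A (visiting neighbors in alphabetical order); mark gray on enter, black on exit:
A gray
  D gray
    G gray
      E gray
        E→D: D is gray → back edge
First back edge: E → D.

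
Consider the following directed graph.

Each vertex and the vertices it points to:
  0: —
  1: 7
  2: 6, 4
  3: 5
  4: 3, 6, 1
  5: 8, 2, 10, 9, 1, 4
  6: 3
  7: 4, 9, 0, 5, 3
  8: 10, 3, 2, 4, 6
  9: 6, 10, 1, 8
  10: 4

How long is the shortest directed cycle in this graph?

3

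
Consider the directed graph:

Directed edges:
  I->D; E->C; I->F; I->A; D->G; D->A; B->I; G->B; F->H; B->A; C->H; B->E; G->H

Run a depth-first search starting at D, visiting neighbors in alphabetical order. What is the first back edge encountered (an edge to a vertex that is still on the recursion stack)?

DFS from D (visiting neighbors in alphabetical order); mark gray on enter, black on exit:
D gray
  A gray
  A black
  G gray
    B gray
      B→A: A black — skip
      E gray
        C gray
          H gray
          H black
        C black
      E black
      I gray
        I→A: A black — skip
        I→D: D is gray → back edge
First back edge: I → D.

I->D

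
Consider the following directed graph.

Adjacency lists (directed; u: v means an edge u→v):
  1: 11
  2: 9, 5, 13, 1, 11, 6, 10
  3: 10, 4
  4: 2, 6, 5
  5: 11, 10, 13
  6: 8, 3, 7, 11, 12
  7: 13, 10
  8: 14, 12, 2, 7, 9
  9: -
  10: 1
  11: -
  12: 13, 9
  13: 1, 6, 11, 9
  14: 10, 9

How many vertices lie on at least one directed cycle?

9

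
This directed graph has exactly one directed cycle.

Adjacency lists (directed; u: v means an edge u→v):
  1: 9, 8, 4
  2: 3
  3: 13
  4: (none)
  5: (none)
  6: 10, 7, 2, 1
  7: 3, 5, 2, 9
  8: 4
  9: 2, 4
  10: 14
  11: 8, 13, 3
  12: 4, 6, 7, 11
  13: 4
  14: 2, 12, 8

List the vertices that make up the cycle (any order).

DFS with gray/black marking from 12:
12 gray
  4 gray
  4 black
  6 gray
    10 gray
      14 gray
        2 gray
          3 gray
            13 gray
              13→4: 4 black — skip
            13 black
          3 black
        2 black
        14→12: 12 is gray → back edge
Back edge closes the cycle 12 → 6 → 10 → 14 → 12; its vertices are {6, 10, 12, 14}.

6, 10, 12, 14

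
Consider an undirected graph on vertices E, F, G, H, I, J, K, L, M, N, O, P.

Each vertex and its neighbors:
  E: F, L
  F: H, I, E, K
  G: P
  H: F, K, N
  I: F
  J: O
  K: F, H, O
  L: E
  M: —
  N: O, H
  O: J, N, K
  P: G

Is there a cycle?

Yes

DFS, tracking each vertex's parent; an edge to a visited non-parent vertex closes a cycle.
Start from E:
visit E (parent –)
  visit F (parent E)
    visit H (parent F)
      H–F: parent, skip
      visit K (parent H)
        K–F: F visited and ≠ parent → cycle
Cycle: F – H – K – F.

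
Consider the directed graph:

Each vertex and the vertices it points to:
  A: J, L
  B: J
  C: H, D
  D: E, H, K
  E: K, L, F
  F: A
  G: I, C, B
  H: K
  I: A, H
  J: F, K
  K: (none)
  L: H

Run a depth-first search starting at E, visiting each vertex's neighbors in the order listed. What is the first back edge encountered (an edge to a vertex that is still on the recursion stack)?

DFS from E (visiting each vertex's neighbors in the order listed); mark gray on enter, black on exit:
E gray
  K gray
  K black
  L gray
    H gray
      H→K: K black — skip
    H black
  L black
  F gray
    A gray
      J gray
        J→F: F is gray → back edge
First back edge: J → F.

J->F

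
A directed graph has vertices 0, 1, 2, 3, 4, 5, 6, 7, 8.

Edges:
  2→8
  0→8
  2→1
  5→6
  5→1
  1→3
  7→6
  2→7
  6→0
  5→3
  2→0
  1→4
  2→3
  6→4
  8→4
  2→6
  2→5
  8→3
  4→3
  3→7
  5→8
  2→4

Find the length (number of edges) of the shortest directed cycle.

4

For each vertex v, BFS finds the shortest path from v back to v.
The shortest such closed walk is 7 → 6 → 4 → 3 → 7, length 4.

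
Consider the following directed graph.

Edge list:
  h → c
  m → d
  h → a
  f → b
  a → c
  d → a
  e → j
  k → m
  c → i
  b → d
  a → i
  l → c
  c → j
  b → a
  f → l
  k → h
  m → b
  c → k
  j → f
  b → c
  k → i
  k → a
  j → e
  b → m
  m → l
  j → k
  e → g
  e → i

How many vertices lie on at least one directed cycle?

11

A vertex is on a directed cycle iff it belongs to a strongly connected component of size ≥ 2 (or has a self-loop).
The vertices on cycles are {a, b, c, d, e, f, h, j, k, l, m} — 11 in total.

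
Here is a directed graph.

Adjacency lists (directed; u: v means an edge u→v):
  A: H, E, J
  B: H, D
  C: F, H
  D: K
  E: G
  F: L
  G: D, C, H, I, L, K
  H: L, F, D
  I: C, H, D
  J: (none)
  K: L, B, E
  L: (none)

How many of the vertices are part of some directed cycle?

8

A vertex is on a directed cycle iff it belongs to a strongly connected component of size ≥ 2 (or has a self-loop).
The vertices on cycles are {B, C, D, E, G, H, I, K} — 8 in total.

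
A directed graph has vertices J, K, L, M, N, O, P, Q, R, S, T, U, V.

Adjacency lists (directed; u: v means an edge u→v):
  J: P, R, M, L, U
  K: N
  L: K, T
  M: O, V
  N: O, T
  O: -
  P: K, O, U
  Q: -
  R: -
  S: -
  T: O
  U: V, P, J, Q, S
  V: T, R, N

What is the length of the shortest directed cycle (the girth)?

For each vertex v, BFS finds the shortest path from v back to v.
The shortest such closed walk is J → U → J, length 2.

2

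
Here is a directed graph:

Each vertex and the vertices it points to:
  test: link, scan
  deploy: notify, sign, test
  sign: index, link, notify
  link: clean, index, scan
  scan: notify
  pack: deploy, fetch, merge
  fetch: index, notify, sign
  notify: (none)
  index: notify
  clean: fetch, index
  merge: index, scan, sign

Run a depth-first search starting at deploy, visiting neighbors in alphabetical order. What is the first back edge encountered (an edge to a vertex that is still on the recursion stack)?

fetch→sign

DFS from deploy (visiting neighbors in alphabetical order); mark gray on enter, black on exit:
deploy gray
  notify gray
  notify black
  sign gray
    index gray
      index→notify: notify black — skip
    index black
    link gray
      clean gray
        fetch gray
          fetch→index: index black — skip
          fetch→notify: notify black — skip
          fetch→sign: sign is gray → back edge
First back edge: fetch → sign.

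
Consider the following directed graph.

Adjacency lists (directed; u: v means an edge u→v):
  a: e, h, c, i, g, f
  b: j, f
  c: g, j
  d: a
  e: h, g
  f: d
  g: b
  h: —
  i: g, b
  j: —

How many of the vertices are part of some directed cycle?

8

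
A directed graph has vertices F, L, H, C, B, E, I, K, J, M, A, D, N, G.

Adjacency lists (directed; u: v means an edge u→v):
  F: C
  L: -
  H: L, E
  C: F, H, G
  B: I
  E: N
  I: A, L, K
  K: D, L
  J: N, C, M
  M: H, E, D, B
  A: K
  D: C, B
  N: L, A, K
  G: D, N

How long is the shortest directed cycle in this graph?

2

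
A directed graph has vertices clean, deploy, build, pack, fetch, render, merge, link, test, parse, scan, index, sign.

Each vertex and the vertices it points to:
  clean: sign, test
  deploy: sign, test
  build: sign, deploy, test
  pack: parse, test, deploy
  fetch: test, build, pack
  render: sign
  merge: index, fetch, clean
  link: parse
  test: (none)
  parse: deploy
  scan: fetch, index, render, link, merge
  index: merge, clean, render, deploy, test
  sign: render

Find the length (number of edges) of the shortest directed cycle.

For each vertex v, BFS finds the shortest path from v back to v.
The shortest such closed walk is index → merge → index, length 2.

2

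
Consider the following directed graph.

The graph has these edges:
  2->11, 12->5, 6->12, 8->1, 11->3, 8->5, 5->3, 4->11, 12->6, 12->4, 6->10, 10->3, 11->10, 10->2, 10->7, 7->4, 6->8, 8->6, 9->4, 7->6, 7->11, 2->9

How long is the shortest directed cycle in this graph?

For each vertex v, BFS finds the shortest path from v back to v.
The shortest such closed walk is 6 → 12 → 6, length 2.

2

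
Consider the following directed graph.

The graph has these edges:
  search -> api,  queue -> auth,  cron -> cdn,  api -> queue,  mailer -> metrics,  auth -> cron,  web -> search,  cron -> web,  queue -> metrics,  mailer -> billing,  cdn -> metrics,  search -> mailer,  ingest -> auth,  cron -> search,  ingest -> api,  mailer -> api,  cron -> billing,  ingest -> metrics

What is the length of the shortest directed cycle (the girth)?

5

For each vertex v, BFS finds the shortest path from v back to v.
The shortest such closed walk is auth → cron → search → api → queue → auth, length 5.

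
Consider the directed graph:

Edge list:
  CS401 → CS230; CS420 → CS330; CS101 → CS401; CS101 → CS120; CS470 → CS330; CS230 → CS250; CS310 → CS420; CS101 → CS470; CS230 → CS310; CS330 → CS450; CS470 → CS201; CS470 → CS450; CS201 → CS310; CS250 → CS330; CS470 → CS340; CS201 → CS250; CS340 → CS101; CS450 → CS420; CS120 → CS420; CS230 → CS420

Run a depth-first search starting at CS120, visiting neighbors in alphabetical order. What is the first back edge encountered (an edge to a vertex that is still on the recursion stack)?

CS450->CS420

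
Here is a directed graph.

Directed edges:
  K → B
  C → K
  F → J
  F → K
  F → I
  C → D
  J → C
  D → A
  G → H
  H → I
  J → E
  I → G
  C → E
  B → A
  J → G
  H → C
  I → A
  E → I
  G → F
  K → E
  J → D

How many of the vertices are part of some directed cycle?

A vertex is on a directed cycle iff it belongs to a strongly connected component of size ≥ 2 (or has a self-loop).
The vertices on cycles are {C, E, F, G, H, I, J, K} — 8 in total.

8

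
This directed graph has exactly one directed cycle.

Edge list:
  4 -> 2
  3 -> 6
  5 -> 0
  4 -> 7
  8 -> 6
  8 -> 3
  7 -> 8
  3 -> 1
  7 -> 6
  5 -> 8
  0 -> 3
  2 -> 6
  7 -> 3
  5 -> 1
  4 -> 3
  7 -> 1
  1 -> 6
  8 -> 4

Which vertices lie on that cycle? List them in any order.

4, 7, 8

DFS with gray/black marking from 8:
8 gray
  3 gray
    6 gray
    6 black
    1 gray
      1→6: 6 black — skip
    1 black
  3 black
  8→6: 6 black — skip
  4 gray
    7 gray
      7→1: 1 black — skip
      7→6: 6 black — skip
      7→3: 3 black — skip
      7→8: 8 is gray → back edge
Back edge closes the cycle 8 → 4 → 7 → 8; its vertices are {4, 7, 8}.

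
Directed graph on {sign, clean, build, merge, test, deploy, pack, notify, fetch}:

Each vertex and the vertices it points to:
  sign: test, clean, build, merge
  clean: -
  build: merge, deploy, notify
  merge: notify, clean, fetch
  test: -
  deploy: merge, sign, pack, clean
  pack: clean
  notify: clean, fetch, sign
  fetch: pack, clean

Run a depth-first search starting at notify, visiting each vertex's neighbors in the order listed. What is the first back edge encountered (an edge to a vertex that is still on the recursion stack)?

DFS from notify (visiting each vertex's neighbors in the order listed); mark gray on enter, black on exit:
notify gray
  clean gray
  clean black
  fetch gray
    pack gray
      pack→clean: clean black — skip
    pack black
    fetch→clean: clean black — skip
  fetch black
  sign gray
    test gray
    test black
    sign→clean: clean black — skip
    build gray
      merge gray
        merge→notify: notify is gray → back edge
First back edge: merge → notify.

merge→notify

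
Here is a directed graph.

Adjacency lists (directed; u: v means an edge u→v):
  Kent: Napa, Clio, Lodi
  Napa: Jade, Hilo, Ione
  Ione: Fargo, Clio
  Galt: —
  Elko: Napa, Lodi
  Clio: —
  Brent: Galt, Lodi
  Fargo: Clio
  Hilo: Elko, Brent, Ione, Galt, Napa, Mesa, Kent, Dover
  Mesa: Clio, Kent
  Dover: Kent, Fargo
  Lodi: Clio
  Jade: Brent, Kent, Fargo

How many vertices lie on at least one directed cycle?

7

A vertex is on a directed cycle iff it belongs to a strongly connected component of size ≥ 2 (or has a self-loop).
The vertices on cycles are {Elko, Hilo, Jade, Kent, Mesa, Napa, Dover} — 7 in total.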